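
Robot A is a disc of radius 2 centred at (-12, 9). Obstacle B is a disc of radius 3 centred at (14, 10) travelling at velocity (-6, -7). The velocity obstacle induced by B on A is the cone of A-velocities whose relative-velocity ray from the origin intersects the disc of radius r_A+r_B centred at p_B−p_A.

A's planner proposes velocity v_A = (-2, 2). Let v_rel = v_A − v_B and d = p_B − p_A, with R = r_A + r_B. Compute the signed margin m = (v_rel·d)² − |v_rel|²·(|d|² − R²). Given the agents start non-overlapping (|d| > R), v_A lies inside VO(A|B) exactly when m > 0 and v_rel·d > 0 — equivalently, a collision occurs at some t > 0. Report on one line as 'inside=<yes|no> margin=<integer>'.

d = (26, 1),  |d|² = 677;  R = 2+3 = 5,  c = 677−5² = 652
v_rel = (4, 9),  |v_rel|² = 97;  v_rel·d = (4)·(26) + (9)·(1) = 113
97·t² − 226·t + 652 = 0  ⇒  m = 113² − 97·652 = -50475
m = -50475 < 0,  v_rel·d = 113 > 0  ⇒  outside

inside=no margin=-50475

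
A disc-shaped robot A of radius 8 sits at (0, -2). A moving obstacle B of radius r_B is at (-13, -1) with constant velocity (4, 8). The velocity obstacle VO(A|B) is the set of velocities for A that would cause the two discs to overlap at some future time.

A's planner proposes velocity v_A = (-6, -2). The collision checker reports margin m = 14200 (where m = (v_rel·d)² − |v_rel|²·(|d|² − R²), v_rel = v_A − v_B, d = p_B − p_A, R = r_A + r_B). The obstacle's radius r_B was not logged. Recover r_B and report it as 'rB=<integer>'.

m = 14200
d = (-13, 1);  v_rel = (-10, -10),  |v_rel|² = 200
v_rel×d = (-10)·(1) − (-10)·(-13) = -140
since m = R²·200 − (-140)²:  R² = (19600 + 14200) / 200 = 169
R = √169 = 13  ⇒  r_B = 13 − 8 = 5

rB=5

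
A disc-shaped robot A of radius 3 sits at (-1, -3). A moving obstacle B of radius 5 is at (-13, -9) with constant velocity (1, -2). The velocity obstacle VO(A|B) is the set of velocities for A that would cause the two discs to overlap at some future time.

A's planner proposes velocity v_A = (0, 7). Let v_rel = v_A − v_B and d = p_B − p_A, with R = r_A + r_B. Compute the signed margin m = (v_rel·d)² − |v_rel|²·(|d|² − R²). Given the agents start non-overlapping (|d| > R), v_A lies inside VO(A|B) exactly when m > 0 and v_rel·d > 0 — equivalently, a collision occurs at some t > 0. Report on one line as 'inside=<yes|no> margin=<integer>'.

d = (-12, -6),  |d|² = 180;  R = 3+5 = 8,  c = 180−8² = 116
v_rel = (-1, 9),  |v_rel|² = 82;  v_rel·d = (-1)·(-12) + (9)·(-6) = -42
82·t² + 84·t + 116 = 0  ⇒  m = (-42)² − 82·116 = -7748
m = -7748 < 0,  v_rel·d = -42 < 0  ⇒  outside

inside=no margin=-7748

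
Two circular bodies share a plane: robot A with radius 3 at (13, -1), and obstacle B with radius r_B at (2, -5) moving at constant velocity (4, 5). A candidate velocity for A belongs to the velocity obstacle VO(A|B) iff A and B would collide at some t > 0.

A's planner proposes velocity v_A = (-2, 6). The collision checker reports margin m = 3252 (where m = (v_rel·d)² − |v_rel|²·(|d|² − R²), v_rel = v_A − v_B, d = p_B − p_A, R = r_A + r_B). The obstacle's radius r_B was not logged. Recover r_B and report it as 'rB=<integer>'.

m = 3252
d = (-11, -4);  v_rel = (-6, 1),  |v_rel|² = 37
v_rel×d = (-6)·(-4) − (1)·(-11) = 35
since m = R²·37 − 35²:  R² = (1225 + 3252) / 37 = 121
R = √121 = 11  ⇒  r_B = 11 − 3 = 8

rB=8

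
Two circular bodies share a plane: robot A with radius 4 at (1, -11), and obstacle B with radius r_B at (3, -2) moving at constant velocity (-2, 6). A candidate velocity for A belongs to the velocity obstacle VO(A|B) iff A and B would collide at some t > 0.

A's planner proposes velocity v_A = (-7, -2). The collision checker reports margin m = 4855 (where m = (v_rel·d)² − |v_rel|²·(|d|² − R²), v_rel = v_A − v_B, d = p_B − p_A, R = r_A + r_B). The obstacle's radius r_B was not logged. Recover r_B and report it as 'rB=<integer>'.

m = 4855
d = (2, 9);  v_rel = (-5, -8),  |v_rel|² = 89
v_rel×d = (-5)·(9) − (-8)·(2) = -29
since m = R²·89 − (-29)²:  R² = (841 + 4855) / 89 = 64
R = √64 = 8  ⇒  r_B = 8 − 4 = 4

rB=4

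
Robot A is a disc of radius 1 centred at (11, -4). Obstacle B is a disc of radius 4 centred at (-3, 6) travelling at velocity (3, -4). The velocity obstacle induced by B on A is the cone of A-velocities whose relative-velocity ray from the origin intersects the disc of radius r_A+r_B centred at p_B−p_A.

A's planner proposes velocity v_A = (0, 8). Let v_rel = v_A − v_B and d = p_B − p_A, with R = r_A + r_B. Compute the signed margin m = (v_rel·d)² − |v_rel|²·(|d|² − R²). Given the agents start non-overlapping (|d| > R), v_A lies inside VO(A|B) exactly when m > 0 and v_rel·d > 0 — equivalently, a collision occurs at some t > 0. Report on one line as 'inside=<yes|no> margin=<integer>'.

d = (-14, 10),  |d|² = 296;  R = 1+4 = 5,  c = 296−5² = 271
v_rel = (-3, 12),  |v_rel|² = 153;  v_rel·d = (-3)·(-14) + (12)·(10) = 162
153·t² − 324·t + 271 = 0  ⇒  m = 162² − 153·271 = -15219
m = -15219 < 0,  v_rel·d = 162 > 0  ⇒  outside

inside=no margin=-15219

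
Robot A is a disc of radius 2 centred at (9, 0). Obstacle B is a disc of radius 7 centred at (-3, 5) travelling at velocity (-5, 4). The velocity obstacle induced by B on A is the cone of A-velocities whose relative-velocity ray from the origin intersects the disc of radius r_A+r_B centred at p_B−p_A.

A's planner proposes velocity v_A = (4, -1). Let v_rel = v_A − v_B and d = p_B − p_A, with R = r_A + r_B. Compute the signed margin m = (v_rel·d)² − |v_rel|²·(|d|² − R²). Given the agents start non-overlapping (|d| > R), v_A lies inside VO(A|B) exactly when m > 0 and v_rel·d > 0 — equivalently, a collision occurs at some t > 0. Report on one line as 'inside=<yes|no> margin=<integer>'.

d = (-12, 5),  |d|² = 169;  R = 2+7 = 9,  c = 169−9² = 88
v_rel = (9, -5),  |v_rel|² = 106;  v_rel·d = (9)·(-12) + (-5)·(5) = -133
106·t² + 266·t + 88 = 0  ⇒  m = (-133)² − 106·88 = 8361
m = 8361 > 0,  v_rel·d = -133 < 0  ⇒  outside

inside=no margin=8361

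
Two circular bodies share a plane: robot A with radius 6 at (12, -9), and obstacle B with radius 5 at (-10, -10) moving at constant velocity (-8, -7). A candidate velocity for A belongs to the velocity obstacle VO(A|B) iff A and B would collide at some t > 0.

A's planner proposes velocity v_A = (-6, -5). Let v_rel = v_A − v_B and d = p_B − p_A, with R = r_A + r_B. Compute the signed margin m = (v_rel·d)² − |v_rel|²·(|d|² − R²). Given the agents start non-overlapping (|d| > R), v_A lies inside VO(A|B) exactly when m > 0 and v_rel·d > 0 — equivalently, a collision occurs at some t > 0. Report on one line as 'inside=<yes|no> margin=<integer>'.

d = (-22, -1),  |d|² = 485;  R = 6+5 = 11,  c = 485−11² = 364
v_rel = (2, 2),  |v_rel|² = 8;  v_rel·d = (2)·(-22) + (2)·(-1) = -46
8·t² + 92·t + 364 = 0  ⇒  m = (-46)² − 8·364 = -796
m = -796 < 0,  v_rel·d = -46 < 0  ⇒  outside

inside=no margin=-796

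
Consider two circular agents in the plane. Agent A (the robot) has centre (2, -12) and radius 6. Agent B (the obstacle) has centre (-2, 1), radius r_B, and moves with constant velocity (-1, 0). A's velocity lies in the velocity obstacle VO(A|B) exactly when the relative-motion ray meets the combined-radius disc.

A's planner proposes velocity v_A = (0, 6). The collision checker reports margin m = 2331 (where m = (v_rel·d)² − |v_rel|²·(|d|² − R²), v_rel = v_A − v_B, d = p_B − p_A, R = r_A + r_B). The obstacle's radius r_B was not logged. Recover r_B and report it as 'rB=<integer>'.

m = 2331
d = (-4, 13);  v_rel = (1, 6),  |v_rel|² = 37
v_rel×d = (1)·(13) − (6)·(-4) = 37
since m = R²·37 − 37²:  R² = (1369 + 2331) / 37 = 100
R = √100 = 10  ⇒  r_B = 10 − 6 = 4

rB=4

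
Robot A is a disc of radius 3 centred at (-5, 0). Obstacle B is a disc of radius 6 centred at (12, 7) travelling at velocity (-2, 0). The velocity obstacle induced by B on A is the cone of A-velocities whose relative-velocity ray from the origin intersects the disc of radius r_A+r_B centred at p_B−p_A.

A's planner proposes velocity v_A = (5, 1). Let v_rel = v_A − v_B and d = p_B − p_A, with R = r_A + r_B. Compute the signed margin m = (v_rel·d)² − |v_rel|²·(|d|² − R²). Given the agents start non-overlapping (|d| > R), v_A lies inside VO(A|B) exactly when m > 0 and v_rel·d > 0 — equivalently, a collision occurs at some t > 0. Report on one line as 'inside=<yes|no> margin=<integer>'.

d = (17, 7),  |d|² = 338;  R = 3+6 = 9,  c = 338−9² = 257
v_rel = (7, 1),  |v_rel|² = 50;  v_rel·d = (7)·(17) + (1)·(7) = 126
50·t² − 252·t + 257 = 0  ⇒  m = 126² − 50·257 = 3026
m = 3026 > 0,  v_rel·d = 126 > 0  ⇒  inside

inside=yes margin=3026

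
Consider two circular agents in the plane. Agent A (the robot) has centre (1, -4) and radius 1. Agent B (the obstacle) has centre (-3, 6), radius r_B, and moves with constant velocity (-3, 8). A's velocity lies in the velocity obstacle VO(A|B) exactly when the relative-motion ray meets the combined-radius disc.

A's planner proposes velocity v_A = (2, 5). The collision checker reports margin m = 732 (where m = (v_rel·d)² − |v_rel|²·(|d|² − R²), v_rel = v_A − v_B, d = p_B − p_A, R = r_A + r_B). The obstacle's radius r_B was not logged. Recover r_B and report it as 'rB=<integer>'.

m = 732
d = (-4, 10);  v_rel = (5, -3),  |v_rel|² = 34
v_rel×d = (5)·(10) − (-3)·(-4) = 38
since m = R²·34 − 38²:  R² = (1444 + 732) / 34 = 64
R = √64 = 8  ⇒  r_B = 8 − 1 = 7

rB=7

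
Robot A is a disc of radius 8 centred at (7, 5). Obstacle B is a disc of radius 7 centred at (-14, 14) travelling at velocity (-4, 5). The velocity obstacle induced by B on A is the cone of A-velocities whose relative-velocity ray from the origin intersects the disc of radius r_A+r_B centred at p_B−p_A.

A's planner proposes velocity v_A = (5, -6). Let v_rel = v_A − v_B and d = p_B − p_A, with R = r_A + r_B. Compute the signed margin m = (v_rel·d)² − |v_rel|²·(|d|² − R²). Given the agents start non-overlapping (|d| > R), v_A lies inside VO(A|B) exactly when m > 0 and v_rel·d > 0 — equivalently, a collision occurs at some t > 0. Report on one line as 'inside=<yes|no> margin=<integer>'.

d = (-21, 9),  |d|² = 522;  R = 8+7 = 15,  c = 522−15² = 297
v_rel = (9, -11),  |v_rel|² = 202;  v_rel·d = (9)·(-21) + (-11)·(9) = -288
202·t² + 576·t + 297 = 0  ⇒  m = (-288)² − 202·297 = 22950
m = 22950 > 0,  v_rel·d = -288 < 0  ⇒  outside

inside=no margin=22950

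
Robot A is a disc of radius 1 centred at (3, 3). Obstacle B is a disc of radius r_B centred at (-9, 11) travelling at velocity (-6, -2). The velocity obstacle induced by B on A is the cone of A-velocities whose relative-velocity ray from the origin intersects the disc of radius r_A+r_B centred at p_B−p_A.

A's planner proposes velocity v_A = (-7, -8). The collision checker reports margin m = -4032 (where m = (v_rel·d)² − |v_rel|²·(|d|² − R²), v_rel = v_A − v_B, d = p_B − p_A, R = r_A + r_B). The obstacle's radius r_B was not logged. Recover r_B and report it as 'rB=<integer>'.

m = -4032
d = (-12, 8);  v_rel = (-1, -6),  |v_rel|² = 37
v_rel×d = (-1)·(8) − (-6)·(-12) = -80
since m = R²·37 − (-80)²:  R² = (6400 + -4032) / 37 = 64
R = √64 = 8  ⇒  r_B = 8 − 1 = 7

rB=7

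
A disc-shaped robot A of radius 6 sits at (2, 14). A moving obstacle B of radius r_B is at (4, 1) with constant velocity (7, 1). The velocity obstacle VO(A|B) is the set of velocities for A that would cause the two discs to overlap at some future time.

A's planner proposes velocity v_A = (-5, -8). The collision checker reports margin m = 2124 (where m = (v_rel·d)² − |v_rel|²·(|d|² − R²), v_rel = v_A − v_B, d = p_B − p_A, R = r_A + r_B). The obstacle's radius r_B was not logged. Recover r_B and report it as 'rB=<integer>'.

m = 2124
d = (2, -13);  v_rel = (-12, -9),  |v_rel|² = 225
v_rel×d = (-12)·(-13) − (-9)·(2) = 174
since m = R²·225 − 174²:  R² = (30276 + 2124) / 225 = 144
R = √144 = 12  ⇒  r_B = 12 − 6 = 6

rB=6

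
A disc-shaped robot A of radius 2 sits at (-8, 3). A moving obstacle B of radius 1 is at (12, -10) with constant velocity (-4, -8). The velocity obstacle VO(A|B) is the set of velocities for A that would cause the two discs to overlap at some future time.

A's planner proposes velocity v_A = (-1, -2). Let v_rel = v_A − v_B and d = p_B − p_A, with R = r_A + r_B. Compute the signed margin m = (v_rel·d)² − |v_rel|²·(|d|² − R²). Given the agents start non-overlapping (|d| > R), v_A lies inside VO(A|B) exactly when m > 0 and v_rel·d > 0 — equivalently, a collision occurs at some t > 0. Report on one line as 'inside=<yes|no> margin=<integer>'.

d = (20, -13),  |d|² = 569;  R = 2+1 = 3,  c = 569−3² = 560
v_rel = (3, 6),  |v_rel|² = 45;  v_rel·d = (3)·(20) + (6)·(-13) = -18
45·t² + 36·t + 560 = 0  ⇒  m = (-18)² − 45·560 = -24876
m = -24876 < 0,  v_rel·d = -18 < 0  ⇒  outside

inside=no margin=-24876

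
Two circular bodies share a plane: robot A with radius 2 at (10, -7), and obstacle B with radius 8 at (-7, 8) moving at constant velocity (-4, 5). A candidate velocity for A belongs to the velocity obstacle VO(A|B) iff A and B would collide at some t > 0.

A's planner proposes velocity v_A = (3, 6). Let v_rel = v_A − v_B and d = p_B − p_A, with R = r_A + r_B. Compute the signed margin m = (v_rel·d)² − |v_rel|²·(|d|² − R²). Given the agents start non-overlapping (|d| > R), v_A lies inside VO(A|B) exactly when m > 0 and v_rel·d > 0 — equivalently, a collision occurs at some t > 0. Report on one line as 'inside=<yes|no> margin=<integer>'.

d = (-17, 15),  |d|² = 514;  R = 2+8 = 10,  c = 514−10² = 414
v_rel = (7, 1),  |v_rel|² = 50;  v_rel·d = (7)·(-17) + (1)·(15) = -104
50·t² + 208·t + 414 = 0  ⇒  m = (-104)² − 50·414 = -9884
m = -9884 < 0,  v_rel·d = -104 < 0  ⇒  outside

inside=no margin=-9884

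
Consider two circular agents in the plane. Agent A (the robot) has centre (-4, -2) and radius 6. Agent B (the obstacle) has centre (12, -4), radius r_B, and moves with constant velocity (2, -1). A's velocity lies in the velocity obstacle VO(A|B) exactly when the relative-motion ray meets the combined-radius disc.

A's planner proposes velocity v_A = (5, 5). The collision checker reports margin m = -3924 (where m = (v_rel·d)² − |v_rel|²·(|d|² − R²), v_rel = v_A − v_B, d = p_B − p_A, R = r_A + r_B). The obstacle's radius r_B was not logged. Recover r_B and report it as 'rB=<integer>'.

m = -3924
d = (16, -2);  v_rel = (3, 6),  |v_rel|² = 45
v_rel×d = (3)·(-2) − (6)·(16) = -102
since m = R²·45 − (-102)²:  R² = (10404 + -3924) / 45 = 144
R = √144 = 12  ⇒  r_B = 12 − 6 = 6

rB=6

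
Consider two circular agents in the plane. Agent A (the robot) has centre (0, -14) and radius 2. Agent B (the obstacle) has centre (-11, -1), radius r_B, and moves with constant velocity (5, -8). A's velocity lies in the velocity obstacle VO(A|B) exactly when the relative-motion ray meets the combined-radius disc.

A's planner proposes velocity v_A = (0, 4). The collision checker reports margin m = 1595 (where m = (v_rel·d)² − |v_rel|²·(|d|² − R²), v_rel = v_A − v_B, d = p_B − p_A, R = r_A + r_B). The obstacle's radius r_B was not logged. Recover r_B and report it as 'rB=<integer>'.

m = 1595
d = (-11, 13);  v_rel = (-5, 12),  |v_rel|² = 169
v_rel×d = (-5)·(13) − (12)·(-11) = 67
since m = R²·169 − 67²:  R² = (4489 + 1595) / 169 = 36
R = √36 = 6  ⇒  r_B = 6 − 2 = 4

rB=4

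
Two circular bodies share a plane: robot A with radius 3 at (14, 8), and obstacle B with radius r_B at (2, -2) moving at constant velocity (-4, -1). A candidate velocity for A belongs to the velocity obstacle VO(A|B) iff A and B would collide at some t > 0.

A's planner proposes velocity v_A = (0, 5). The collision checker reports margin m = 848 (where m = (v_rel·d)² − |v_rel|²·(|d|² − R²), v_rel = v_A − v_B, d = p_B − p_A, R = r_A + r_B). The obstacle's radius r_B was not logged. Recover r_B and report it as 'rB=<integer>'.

m = 848
d = (-12, -10);  v_rel = (4, 6),  |v_rel|² = 52
v_rel×d = (4)·(-10) − (6)·(-12) = 32
since m = R²·52 − 32²:  R² = (1024 + 848) / 52 = 36
R = √36 = 6  ⇒  r_B = 6 − 3 = 3

rB=3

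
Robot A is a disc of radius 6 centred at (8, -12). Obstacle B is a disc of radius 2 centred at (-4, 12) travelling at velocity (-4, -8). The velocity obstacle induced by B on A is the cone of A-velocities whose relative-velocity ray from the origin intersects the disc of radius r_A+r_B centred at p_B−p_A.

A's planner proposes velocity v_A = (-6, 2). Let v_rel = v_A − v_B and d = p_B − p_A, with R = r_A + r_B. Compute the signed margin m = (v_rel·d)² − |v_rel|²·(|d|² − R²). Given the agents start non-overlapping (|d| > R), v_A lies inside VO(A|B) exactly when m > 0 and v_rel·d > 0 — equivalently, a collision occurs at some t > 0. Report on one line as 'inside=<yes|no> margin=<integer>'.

d = (-12, 24),  |d|² = 720;  R = 6+2 = 8,  c = 720−8² = 656
v_rel = (-2, 10),  |v_rel|² = 104;  v_rel·d = (-2)·(-12) + (10)·(24) = 264
104·t² − 528·t + 656 = 0  ⇒  m = 264² − 104·656 = 1472
m = 1472 > 0,  v_rel·d = 264 > 0  ⇒  inside

inside=yes margin=1472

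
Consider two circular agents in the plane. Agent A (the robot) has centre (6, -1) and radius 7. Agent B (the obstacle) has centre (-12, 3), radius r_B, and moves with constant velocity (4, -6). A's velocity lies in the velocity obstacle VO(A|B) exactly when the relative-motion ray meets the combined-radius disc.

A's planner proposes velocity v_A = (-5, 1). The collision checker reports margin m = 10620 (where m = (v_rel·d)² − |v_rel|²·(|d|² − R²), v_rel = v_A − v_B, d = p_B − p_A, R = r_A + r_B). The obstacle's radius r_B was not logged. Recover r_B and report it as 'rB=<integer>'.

m = 10620
d = (-18, 4);  v_rel = (-9, 7),  |v_rel|² = 130
v_rel×d = (-9)·(4) − (7)·(-18) = 90
since m = R²·130 − 90²:  R² = (8100 + 10620) / 130 = 144
R = √144 = 12  ⇒  r_B = 12 − 7 = 5

rB=5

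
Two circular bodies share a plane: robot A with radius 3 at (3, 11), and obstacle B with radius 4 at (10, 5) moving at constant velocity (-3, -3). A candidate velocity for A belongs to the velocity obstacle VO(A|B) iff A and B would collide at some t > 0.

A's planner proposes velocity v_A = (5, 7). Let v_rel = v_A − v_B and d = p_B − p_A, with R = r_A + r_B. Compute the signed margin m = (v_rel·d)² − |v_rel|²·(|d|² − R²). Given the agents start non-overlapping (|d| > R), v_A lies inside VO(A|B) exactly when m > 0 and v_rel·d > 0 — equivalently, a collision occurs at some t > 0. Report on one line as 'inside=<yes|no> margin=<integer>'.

d = (7, -6),  |d|² = 85;  R = 3+4 = 7,  c = 85−7² = 36
v_rel = (8, 10),  |v_rel|² = 164;  v_rel·d = (8)·(7) + (10)·(-6) = -4
164·t² + 8·t + 36 = 0  ⇒  m = (-4)² − 164·36 = -5888
m = -5888 < 0,  v_rel·d = -4 < 0  ⇒  outside

inside=no margin=-5888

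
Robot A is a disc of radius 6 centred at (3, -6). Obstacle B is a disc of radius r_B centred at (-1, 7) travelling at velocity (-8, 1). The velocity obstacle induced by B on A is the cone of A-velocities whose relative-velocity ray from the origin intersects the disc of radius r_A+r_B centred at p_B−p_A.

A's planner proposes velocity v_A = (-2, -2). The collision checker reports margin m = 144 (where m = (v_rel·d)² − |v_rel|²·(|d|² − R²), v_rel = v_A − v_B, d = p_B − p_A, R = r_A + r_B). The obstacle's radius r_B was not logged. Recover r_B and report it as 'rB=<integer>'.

m = 144
d = (-4, 13);  v_rel = (6, -3),  |v_rel|² = 45
v_rel×d = (6)·(13) − (-3)·(-4) = 66
since m = R²·45 − 66²:  R² = (4356 + 144) / 45 = 100
R = √100 = 10  ⇒  r_B = 10 − 6 = 4

rB=4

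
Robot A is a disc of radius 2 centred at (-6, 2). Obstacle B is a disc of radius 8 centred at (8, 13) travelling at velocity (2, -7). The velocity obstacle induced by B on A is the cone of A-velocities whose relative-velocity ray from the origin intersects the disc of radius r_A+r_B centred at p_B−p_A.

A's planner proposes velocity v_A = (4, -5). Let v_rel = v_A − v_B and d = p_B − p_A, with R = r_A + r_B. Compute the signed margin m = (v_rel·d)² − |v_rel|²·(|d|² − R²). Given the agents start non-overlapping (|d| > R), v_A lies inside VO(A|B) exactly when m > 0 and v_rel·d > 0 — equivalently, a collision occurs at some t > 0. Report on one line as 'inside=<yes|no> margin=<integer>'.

d = (14, 11),  |d|² = 317;  R = 2+8 = 10,  c = 317−10² = 217
v_rel = (2, 2),  |v_rel|² = 8;  v_rel·d = (2)·(14) + (2)·(11) = 50
8·t² − 100·t + 217 = 0  ⇒  m = 50² − 8·217 = 764
m = 764 > 0,  v_rel·d = 50 > 0  ⇒  inside

inside=yes margin=764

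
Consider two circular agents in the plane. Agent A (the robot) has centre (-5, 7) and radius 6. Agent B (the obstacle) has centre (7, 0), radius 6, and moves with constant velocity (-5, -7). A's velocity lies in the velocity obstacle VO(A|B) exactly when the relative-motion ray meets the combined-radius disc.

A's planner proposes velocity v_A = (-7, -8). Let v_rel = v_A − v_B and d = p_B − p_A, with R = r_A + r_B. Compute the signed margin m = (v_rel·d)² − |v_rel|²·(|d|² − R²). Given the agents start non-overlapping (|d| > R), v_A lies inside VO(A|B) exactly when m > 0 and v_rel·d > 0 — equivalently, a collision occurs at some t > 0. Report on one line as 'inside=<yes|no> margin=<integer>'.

d = (12, -7),  |d|² = 193;  R = 6+6 = 12,  c = 193−12² = 49
v_rel = (-2, -1),  |v_rel|² = 5;  v_rel·d = (-2)·(12) + (-1)·(-7) = -17
5·t² + 34·t + 49 = 0  ⇒  m = (-17)² − 5·49 = 44
m = 44 > 0,  v_rel·d = -17 < 0  ⇒  outside

inside=no margin=44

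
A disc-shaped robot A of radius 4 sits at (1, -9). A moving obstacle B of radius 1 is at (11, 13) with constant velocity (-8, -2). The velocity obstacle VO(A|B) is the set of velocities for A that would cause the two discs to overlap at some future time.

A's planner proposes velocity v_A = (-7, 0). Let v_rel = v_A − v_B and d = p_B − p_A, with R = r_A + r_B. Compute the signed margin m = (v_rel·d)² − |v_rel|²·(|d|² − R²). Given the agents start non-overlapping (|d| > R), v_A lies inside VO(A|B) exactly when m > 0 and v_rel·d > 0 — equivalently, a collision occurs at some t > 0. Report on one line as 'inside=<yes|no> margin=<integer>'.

d = (10, 22),  |d|² = 584;  R = 4+1 = 5,  c = 584−5² = 559
v_rel = (1, 2),  |v_rel|² = 5;  v_rel·d = (1)·(10) + (2)·(22) = 54
5·t² − 108·t + 559 = 0  ⇒  m = 54² − 5·559 = 121
m = 121 > 0,  v_rel·d = 54 > 0  ⇒  inside

inside=yes margin=121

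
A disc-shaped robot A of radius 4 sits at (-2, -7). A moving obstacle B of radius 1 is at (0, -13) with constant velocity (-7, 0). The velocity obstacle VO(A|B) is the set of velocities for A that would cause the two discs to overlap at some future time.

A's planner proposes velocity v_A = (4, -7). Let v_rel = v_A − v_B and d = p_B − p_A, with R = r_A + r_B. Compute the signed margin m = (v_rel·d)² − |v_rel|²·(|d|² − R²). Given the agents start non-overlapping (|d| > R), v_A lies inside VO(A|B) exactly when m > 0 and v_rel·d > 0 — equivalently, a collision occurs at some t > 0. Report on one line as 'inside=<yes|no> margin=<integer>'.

d = (2, -6),  |d|² = 40;  R = 4+1 = 5,  c = 40−5² = 15
v_rel = (11, -7),  |v_rel|² = 170;  v_rel·d = (11)·(2) + (-7)·(-6) = 64
170·t² − 128·t + 15 = 0  ⇒  m = 64² − 170·15 = 1546
m = 1546 > 0,  v_rel·d = 64 > 0  ⇒  inside

inside=yes margin=1546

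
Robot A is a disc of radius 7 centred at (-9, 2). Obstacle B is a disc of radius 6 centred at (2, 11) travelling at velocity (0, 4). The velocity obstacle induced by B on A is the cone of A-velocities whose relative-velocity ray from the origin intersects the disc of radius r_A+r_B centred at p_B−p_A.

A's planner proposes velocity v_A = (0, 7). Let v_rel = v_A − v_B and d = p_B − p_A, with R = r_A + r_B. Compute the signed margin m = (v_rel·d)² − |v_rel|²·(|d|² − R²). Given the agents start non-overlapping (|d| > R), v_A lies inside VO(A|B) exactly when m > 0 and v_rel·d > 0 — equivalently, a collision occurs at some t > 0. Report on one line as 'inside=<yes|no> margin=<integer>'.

d = (11, 9),  |d|² = 202;  R = 7+6 = 13,  c = 202−13² = 33
v_rel = (0, 3),  |v_rel|² = 9;  v_rel·d = (0)·(11) + (3)·(9) = 27
9·t² − 54·t + 33 = 0  ⇒  m = 27² − 9·33 = 432
m = 432 > 0,  v_rel·d = 27 > 0  ⇒  inside

inside=yes margin=432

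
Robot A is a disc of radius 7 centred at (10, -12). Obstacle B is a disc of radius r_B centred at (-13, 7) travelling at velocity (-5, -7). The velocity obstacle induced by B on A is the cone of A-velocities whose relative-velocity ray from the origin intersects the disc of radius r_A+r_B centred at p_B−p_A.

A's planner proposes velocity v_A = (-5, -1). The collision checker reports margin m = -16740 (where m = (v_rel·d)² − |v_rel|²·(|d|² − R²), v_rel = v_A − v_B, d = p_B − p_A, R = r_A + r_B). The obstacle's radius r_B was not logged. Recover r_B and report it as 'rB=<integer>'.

m = -16740
d = (-23, 19);  v_rel = (0, 6),  |v_rel|² = 36
v_rel×d = (0)·(19) − (6)·(-23) = 138
since m = R²·36 − 138²:  R² = (19044 + -16740) / 36 = 64
R = √64 = 8  ⇒  r_B = 8 − 7 = 1

rB=1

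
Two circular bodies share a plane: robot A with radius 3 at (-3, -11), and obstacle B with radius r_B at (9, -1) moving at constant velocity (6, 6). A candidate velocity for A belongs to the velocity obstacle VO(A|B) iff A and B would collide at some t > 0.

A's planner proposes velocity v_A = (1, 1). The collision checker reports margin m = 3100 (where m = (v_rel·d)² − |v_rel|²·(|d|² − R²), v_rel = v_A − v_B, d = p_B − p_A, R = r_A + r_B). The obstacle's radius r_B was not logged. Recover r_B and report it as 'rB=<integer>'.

m = 3100
d = (12, 10);  v_rel = (-5, -5),  |v_rel|² = 50
v_rel×d = (-5)·(10) − (-5)·(12) = 10
since m = R²·50 − 10²:  R² = (100 + 3100) / 50 = 64
R = √64 = 8  ⇒  r_B = 8 − 3 = 5

rB=5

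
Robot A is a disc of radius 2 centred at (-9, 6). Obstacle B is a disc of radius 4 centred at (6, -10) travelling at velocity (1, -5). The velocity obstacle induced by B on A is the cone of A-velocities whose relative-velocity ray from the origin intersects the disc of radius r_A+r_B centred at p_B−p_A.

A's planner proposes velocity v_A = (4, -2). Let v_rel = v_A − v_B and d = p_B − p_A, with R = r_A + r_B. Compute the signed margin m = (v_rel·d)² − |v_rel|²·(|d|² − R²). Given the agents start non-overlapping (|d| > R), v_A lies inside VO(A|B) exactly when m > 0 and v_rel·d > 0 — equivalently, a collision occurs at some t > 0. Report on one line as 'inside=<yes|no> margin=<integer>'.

d = (15, -16),  |d|² = 481;  R = 2+4 = 6,  c = 481−6² = 445
v_rel = (3, 3),  |v_rel|² = 18;  v_rel·d = (3)·(15) + (3)·(-16) = -3
18·t² + 6·t + 445 = 0  ⇒  m = (-3)² − 18·445 = -8001
m = -8001 < 0,  v_rel·d = -3 < 0  ⇒  outside

inside=no margin=-8001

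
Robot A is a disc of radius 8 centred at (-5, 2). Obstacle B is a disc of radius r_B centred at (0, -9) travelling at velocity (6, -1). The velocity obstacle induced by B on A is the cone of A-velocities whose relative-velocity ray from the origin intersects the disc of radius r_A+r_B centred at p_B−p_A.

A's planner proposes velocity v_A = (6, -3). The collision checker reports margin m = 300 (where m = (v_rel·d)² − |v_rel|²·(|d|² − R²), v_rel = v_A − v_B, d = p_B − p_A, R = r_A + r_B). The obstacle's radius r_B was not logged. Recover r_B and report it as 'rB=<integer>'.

m = 300
d = (5, -11);  v_rel = (0, -2),  |v_rel|² = 4
v_rel×d = (0)·(-11) − (-2)·(5) = 10
since m = R²·4 − 10²:  R² = (100 + 300) / 4 = 100
R = √100 = 10  ⇒  r_B = 10 − 8 = 2

rB=2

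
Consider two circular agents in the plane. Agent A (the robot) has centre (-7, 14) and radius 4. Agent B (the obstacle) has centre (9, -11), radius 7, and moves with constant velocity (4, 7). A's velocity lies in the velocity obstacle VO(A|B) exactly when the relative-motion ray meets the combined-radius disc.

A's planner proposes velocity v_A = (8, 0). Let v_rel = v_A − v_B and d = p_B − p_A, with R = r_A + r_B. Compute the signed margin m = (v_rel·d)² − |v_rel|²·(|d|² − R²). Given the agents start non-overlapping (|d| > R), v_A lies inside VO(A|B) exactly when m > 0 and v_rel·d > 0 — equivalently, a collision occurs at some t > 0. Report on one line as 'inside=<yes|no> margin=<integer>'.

d = (16, -25),  |d|² = 881;  R = 4+7 = 11,  c = 881−11² = 760
v_rel = (4, -7),  |v_rel|² = 65;  v_rel·d = (4)·(16) + (-7)·(-25) = 239
65·t² − 478·t + 760 = 0  ⇒  m = 239² − 65·760 = 7721
m = 7721 > 0,  v_rel·d = 239 > 0  ⇒  inside

inside=yes margin=7721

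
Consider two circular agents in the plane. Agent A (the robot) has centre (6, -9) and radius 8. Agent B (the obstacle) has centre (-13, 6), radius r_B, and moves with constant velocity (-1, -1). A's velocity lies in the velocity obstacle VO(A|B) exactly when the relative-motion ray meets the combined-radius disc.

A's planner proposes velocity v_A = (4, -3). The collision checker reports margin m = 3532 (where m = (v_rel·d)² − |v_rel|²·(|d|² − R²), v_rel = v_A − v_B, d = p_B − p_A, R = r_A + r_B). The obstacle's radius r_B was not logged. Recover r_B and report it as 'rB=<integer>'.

m = 3532
d = (-19, 15);  v_rel = (5, -2),  |v_rel|² = 29
v_rel×d = (5)·(15) − (-2)·(-19) = 37
since m = R²·29 − 37²:  R² = (1369 + 3532) / 29 = 169
R = √169 = 13  ⇒  r_B = 13 − 8 = 5

rB=5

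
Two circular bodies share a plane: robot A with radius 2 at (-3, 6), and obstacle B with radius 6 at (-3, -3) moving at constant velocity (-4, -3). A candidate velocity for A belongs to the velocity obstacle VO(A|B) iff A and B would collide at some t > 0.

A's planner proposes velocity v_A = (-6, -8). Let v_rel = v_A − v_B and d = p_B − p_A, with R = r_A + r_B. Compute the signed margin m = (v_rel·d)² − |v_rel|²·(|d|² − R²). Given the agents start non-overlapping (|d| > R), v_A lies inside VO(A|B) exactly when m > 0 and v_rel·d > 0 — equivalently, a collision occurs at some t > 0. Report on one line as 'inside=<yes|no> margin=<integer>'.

d = (0, -9),  |d|² = 81;  R = 2+6 = 8,  c = 81−8² = 17
v_rel = (-2, -5),  |v_rel|² = 29;  v_rel·d = (-2)·(0) + (-5)·(-9) = 45
29·t² − 90·t + 17 = 0  ⇒  m = 45² − 29·17 = 1532
m = 1532 > 0,  v_rel·d = 45 > 0  ⇒  inside

inside=yes margin=1532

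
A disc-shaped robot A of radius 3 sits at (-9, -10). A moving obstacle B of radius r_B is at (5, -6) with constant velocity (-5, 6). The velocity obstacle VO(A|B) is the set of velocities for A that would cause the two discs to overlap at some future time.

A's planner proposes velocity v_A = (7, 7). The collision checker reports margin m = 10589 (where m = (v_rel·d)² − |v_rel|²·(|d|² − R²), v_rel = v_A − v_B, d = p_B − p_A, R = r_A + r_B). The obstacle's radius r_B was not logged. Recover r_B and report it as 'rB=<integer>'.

m = 10589
d = (14, 4);  v_rel = (12, 1),  |v_rel|² = 145
v_rel×d = (12)·(4) − (1)·(14) = 34
since m = R²·145 − 34²:  R² = (1156 + 10589) / 145 = 81
R = √81 = 9  ⇒  r_B = 9 − 3 = 6

rB=6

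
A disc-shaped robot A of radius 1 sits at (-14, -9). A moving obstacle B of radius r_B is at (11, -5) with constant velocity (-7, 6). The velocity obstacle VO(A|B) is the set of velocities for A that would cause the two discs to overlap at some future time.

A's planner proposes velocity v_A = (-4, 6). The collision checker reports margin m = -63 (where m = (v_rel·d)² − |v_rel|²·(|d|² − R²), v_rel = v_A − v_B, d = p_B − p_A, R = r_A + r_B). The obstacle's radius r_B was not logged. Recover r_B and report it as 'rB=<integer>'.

m = -63
d = (25, 4);  v_rel = (3, 0),  |v_rel|² = 9
v_rel×d = (3)·(4) − (0)·(25) = 12
since m = R²·9 − 12²:  R² = (144 + -63) / 9 = 9
R = √9 = 3  ⇒  r_B = 3 − 1 = 2

rB=2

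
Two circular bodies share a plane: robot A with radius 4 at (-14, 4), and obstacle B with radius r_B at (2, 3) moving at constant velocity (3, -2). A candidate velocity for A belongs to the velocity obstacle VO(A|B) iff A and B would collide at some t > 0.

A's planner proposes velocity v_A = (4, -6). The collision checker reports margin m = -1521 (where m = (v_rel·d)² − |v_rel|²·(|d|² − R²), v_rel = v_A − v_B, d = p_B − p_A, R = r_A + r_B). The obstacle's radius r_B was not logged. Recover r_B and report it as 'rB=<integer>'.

m = -1521
d = (16, -1);  v_rel = (1, -4),  |v_rel|² = 17
v_rel×d = (1)·(-1) − (-4)·(16) = 63
since m = R²·17 − 63²:  R² = (3969 + -1521) / 17 = 144
R = √144 = 12  ⇒  r_B = 12 − 4 = 8

rB=8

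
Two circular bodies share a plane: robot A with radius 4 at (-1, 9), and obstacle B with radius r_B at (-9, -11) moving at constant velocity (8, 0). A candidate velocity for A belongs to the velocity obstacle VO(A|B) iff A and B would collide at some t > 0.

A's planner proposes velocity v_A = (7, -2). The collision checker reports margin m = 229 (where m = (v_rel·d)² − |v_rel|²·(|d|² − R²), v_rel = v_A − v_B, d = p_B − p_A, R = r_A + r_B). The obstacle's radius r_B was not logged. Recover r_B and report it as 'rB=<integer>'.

m = 229
d = (-8, -20);  v_rel = (-1, -2),  |v_rel|² = 5
v_rel×d = (-1)·(-20) − (-2)·(-8) = 4
since m = R²·5 − 4²:  R² = (16 + 229) / 5 = 49
R = √49 = 7  ⇒  r_B = 7 − 4 = 3

rB=3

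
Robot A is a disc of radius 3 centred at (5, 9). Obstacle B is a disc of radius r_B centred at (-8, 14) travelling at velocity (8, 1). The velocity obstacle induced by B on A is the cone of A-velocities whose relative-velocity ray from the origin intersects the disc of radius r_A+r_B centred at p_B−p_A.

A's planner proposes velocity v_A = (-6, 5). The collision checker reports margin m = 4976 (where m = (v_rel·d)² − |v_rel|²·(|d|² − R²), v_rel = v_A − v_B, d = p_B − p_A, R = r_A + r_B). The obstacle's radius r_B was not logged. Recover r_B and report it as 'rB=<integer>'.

m = 4976
d = (-13, 5);  v_rel = (-14, 4),  |v_rel|² = 212
v_rel×d = (-14)·(5) − (4)·(-13) = -18
since m = R²·212 − (-18)²:  R² = (324 + 4976) / 212 = 25
R = √25 = 5  ⇒  r_B = 5 − 3 = 2

rB=2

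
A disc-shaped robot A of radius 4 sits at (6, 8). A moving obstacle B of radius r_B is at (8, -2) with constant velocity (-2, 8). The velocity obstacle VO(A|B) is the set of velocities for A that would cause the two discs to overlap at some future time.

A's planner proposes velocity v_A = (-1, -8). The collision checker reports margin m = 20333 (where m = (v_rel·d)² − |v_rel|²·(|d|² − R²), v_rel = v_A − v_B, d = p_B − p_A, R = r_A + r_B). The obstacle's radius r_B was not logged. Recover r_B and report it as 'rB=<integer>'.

m = 20333
d = (2, -10);  v_rel = (1, -16),  |v_rel|² = 257
v_rel×d = (1)·(-10) − (-16)·(2) = 22
since m = R²·257 − 22²:  R² = (484 + 20333) / 257 = 81
R = √81 = 9  ⇒  r_B = 9 − 4 = 5

rB=5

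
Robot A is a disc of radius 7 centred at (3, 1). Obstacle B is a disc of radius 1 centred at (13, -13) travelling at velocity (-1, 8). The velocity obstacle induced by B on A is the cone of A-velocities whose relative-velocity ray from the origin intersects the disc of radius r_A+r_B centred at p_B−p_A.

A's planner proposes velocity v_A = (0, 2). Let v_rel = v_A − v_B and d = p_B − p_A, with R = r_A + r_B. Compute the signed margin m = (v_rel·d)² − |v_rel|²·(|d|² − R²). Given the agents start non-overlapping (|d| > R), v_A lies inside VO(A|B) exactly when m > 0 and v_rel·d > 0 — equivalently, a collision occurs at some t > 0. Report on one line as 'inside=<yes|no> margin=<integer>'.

d = (10, -14),  |d|² = 296;  R = 7+1 = 8,  c = 296−8² = 232
v_rel = (1, -6),  |v_rel|² = 37;  v_rel·d = (1)·(10) + (-6)·(-14) = 94
37·t² − 188·t + 232 = 0  ⇒  m = 94² − 37·232 = 252
m = 252 > 0,  v_rel·d = 94 > 0  ⇒  inside

inside=yes margin=252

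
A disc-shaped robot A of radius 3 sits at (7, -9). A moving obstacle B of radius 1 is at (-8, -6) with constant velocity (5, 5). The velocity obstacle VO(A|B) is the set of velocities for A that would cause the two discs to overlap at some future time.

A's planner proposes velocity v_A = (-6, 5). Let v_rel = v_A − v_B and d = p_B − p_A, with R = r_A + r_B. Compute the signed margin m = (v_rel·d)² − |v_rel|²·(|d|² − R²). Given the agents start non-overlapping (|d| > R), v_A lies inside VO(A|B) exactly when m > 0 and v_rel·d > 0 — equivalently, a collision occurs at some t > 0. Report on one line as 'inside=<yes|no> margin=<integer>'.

d = (-15, 3),  |d|² = 234;  R = 3+1 = 4,  c = 234−4² = 218
v_rel = (-11, 0),  |v_rel|² = 121;  v_rel·d = (-11)·(-15) + (0)·(3) = 165
121·t² − 330·t + 218 = 0  ⇒  m = 165² − 121·218 = 847
m = 847 > 0,  v_rel·d = 165 > 0  ⇒  inside

inside=yes margin=847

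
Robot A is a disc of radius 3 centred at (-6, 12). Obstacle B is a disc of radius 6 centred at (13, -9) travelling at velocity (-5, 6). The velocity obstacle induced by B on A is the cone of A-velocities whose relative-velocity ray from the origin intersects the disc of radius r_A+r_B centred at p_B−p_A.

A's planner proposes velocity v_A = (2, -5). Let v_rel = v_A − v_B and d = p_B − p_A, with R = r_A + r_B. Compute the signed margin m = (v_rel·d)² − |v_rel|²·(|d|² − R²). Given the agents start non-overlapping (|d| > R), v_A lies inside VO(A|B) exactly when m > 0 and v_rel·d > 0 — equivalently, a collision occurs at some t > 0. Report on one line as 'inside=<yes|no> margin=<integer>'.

d = (19, -21),  |d|² = 802;  R = 3+6 = 9,  c = 802−9² = 721
v_rel = (7, -11),  |v_rel|² = 170;  v_rel·d = (7)·(19) + (-11)·(-21) = 364
170·t² − 728·t + 721 = 0  ⇒  m = 364² − 170·721 = 9926
m = 9926 > 0,  v_rel·d = 364 > 0  ⇒  inside

inside=yes margin=9926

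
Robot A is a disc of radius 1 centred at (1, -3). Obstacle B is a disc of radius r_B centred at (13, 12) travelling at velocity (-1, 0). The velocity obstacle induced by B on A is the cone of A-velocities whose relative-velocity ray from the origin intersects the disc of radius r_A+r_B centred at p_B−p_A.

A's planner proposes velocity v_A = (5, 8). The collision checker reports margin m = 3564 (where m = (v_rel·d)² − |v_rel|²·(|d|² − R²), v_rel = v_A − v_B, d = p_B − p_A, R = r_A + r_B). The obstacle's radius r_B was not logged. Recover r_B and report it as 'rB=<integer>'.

m = 3564
d = (12, 15);  v_rel = (6, 8),  |v_rel|² = 100
v_rel×d = (6)·(15) − (8)·(12) = -6
since m = R²·100 − (-6)²:  R² = (36 + 3564) / 100 = 36
R = √36 = 6  ⇒  r_B = 6 − 1 = 5

rB=5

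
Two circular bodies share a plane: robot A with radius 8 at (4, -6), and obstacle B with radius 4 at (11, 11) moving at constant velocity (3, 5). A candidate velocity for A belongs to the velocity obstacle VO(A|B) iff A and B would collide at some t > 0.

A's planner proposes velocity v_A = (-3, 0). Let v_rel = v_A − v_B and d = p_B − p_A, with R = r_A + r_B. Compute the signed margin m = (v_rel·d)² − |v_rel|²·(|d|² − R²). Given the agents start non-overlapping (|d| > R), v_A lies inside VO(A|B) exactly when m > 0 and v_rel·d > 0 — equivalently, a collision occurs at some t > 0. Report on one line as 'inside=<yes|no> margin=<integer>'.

d = (7, 17),  |d|² = 338;  R = 8+4 = 12,  c = 338−12² = 194
v_rel = (-6, -5),  |v_rel|² = 61;  v_rel·d = (-6)·(7) + (-5)·(17) = -127
61·t² + 254·t + 194 = 0  ⇒  m = (-127)² − 61·194 = 4295
m = 4295 > 0,  v_rel·d = -127 < 0  ⇒  outside

inside=no margin=4295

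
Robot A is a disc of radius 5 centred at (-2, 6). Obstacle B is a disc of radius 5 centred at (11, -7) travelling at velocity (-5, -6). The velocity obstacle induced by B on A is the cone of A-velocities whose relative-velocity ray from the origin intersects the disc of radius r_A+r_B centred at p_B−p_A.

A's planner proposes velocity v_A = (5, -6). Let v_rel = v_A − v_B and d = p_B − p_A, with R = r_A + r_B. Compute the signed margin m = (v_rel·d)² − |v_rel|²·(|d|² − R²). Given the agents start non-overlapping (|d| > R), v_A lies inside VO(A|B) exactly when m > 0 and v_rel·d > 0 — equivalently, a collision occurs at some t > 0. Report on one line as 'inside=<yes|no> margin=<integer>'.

d = (13, -13),  |d|² = 338;  R = 5+5 = 10,  c = 338−10² = 238
v_rel = (10, 0),  |v_rel|² = 100;  v_rel·d = (10)·(13) + (0)·(-13) = 130
100·t² − 260·t + 238 = 0  ⇒  m = 130² − 100·238 = -6900
m = -6900 < 0,  v_rel·d = 130 > 0  ⇒  outside

inside=no margin=-6900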